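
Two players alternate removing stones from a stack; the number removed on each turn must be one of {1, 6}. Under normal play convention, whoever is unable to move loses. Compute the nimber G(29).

1

G(0) = 0
G(1) = mex{0} = 1
G(2) = mex{1} = 0
G(3) = mex{0} = 1
G(4) = mex{1} = 0
G(5) = mex{0} = 1
G(6) = mex{1,0} = 2
G(7) = mex{2,1} = 0
G(8) = mex{0,0} = 1
G(9) = mex{1,1} = 0
G(10) = mex{0,0} = 1
G(11) = mex{1,1} = 0
G(12) = mex{0,2} = 1
G(13) = mex{1,0} = 2
G(14) = mex{2,1} = 0
G(15) = mex{0,0} = 1
G(16) = mex{1,1} = 0
G(17) = mex{0,0} = 1
G(18) = mex{1,1} = 0
G(19) = mex{0,2} = 1
G(20) = mex{1,0} = 2
G(21) = mex{2,1} = 0
G(22) = mex{0,0} = 1
G(23) = mex{1,1} = 0
G(24) = mex{0,0} = 1
G(25) = mex{1,1} = 0
G(26) = mex{0,2} = 1
G(27) = mex{1,0} = 2
G(28) = mex{2,1} = 0
G(29) = mex{0,0} = 1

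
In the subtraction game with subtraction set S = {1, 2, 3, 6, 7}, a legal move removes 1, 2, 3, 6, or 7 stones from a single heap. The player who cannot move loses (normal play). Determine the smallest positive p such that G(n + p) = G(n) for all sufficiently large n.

n :  0  1  2  3  4  5  6  7  8  9 10 11 12 13 14
G :  0  1  2  3  0  1  2  3  0  1  2  3  0  1  2
G(n+4) = G(n) holds for n = 0,…,6 (a full window of length max(S) = 7), so the sequence is purely periodic with period 4.

4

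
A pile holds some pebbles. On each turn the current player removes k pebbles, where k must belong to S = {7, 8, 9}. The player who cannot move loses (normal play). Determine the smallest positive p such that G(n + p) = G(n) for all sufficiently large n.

16

G(0) = 0
G(1) = mex{} = 0
G(2) = mex{} = 0
G(3) = mex{} = 0
G(4) = mex{} = 0
G(5) = mex{} = 0
G(6) = mex{} = 0
G(7) = mex{0} = 1
G(8) = mex{0,0} = 1
G(9) = mex{0,0,0} = 1
G(10) = mex{0,0,0} = 1
G(11) = mex{0,0,0} = 1
G(12) = mex{0,0,0} = 1
G(13) = mex{0,0,0} = 1
G(14) = mex{1,0,0} = 2
G(15) = mex{1,1,0} = 2
G(16) = mex{1,1,1} = 0
G(17) = mex{1,1,1} = 0
G(18) = mex{1,1,1} = 0
G(19) = mex{1,1,1} = 0
G(20) = mex{1,1,1} = 0
G(21) = mex{2,1,1} = 0
G(22) = mex{2,2,1} = 0
G(23) = mex{0,2,2} = 1
G(24) = mex{0,0,2} = 1
G(25) = mex{0,0,0} = 1
G(26) = mex{0,0,0} = 1
G(27) = mex{0,0,0} = 1
G(28) = mex{0,0,0} = 1
G(29) = mex{0,0,0} = 1
G(30) = mex{1,0,0} = 2
G(31) = mex{1,1,0} = 2
G(32) = mex{1,1,1} = 0
G(33) = mex{1,1,1} = 0
G(n+16) = G(n) holds for n = 0,…,8 (a full window of length max(S) = 9), so the sequence is purely periodic with period 16.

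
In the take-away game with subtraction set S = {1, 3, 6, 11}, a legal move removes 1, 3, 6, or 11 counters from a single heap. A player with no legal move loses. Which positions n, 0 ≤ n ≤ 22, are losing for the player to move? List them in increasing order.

0, 2, 4, 9, 14, 16, 18

G(0) = 0
G(1) = mex{0} = 1
G(2) = mex{1} = 0
G(3) = mex{0,0} = 1
G(4) = mex{1,1} = 0
G(5) = mex{0,0} = 1
G(6) = mex{1,1,0} = 2
G(7) = mex{2,0,1} = 3
G(8) = mex{3,1,0} = 2
G(9) = mex{2,2,1} = 0
G(10) = mex{0,3,0} = 1
G(11) = mex{1,2,1,0} = 3
G(12) = mex{3,0,2,1} = 4
G(13) = mex{4,1,3,0} = 2
G(14) = mex{2,3,2,1} = 0
G(15) = mex{0,4,0,0} = 1
G(16) = mex{1,2,1,1} = 0
G(17) = mex{0,0,3,2} = 1
G(18) = mex{1,1,4,3} = 0
G(19) = mex{0,0,2,2} = 1
G(20) = mex{1,1,0,0} = 2
G(21) = mex{2,0,1,1} = 3
G(22) = mex{3,1,0,3} = 2
P-positions are exactly the n with G(n) = 0.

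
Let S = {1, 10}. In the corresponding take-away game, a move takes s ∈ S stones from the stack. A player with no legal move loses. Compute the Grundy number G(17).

0

G(0) = 0
G(1) = mex{0} = 1
G(2) = mex{1} = 0
G(3) = mex{0} = 1
G(4) = mex{1} = 0
G(5) = mex{0} = 1
G(6) = mex{1} = 0
G(7) = mex{0} = 1
G(8) = mex{1} = 0
G(9) = mex{0} = 1
G(10) = mex{1,0} = 2
G(11) = mex{2,1} = 0
G(12) = mex{0,0} = 1
G(13) = mex{1,1} = 0
G(14) = mex{0,0} = 1
G(15) = mex{1,1} = 0
G(16) = mex{0,0} = 1
G(17) = mex{1,1} = 0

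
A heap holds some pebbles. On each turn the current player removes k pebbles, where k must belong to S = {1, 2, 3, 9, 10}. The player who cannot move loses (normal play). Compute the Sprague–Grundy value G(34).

2

G(0) = 0
G(1) = mex{0} = 1
G(2) = mex{1,0} = 2
G(3) = mex{2,1,0} = 3
G(4) = mex{3,2,1} = 0
G(5) = mex{0,3,2} = 1
G(6) = mex{1,0,3} = 2
G(7) = mex{2,1,0} = 3
G(8) = mex{3,2,1} = 0
G(9) = mex{0,3,2,0} = 1
G(10) = mex{1,0,3,1,0} = 2
G(11) = mex{2,1,0,2,1} = 3
G(12) = mex{3,2,1,3,2} = 0
G(13) = mex{0,3,2,0,3} = 1
G(14) = mex{1,0,3,1,0} = 2
G(15) = mex{2,1,0,2,1} = 3
G(16) = mex{3,2,1,3,2} = 0
G(17) = mex{0,3,2,0,3} = 1
G(18) = mex{1,0,3,1,0} = 2
G(19) = mex{2,1,0,2,1} = 3
G(20) = mex{3,2,1,3,2} = 0
G(21) = mex{0,3,2,0,3} = 1
G(22) = mex{1,0,3,1,0} = 2
G(23) = mex{2,1,0,2,1} = 3
G(24) = mex{3,2,1,3,2} = 0
G(25) = mex{0,3,2,0,3} = 1
G(26) = mex{1,0,3,1,0} = 2
G(27) = mex{2,1,0,2,1} = 3
G(28) = mex{3,2,1,3,2} = 0
G(29) = mex{0,3,2,0,3} = 1
G(30) = mex{1,0,3,1,0} = 2
G(31) = mex{2,1,0,2,1} = 3
G(32) = mex{3,2,1,3,2} = 0
G(33) = mex{0,3,2,0,3} = 1
G(34) = mex{1,0,3,1,0} = 2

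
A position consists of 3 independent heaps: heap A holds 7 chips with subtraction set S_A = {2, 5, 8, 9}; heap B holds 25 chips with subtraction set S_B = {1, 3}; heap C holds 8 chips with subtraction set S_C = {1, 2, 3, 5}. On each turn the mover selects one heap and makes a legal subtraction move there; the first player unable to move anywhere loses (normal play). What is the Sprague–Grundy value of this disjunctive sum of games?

1

Heap A, S = {2, 5, 8, 9}:
G(0) = 0
G(1) = mex{} = 0
G(2) = mex{0} = 1
G(3) = mex{0} = 1
G(4) = mex{1} = 0
G(5) = mex{1,0} = 2
G(6) = mex{0,0} = 1
G(7) = mex{2,1} = 0
G_A(7) = 0.
Heap B, S = {1, 3}:
G(0) = 0
G(1) = mex{0} = 1
G(2) = mex{1} = 0
G(3) = mex{0,0} = 1
G(4) = mex{1,1} = 0
G(5) = mex{0,0} = 1
G(6) = mex{1,1} = 0
G(7) = mex{0,0} = 1
G(8) = mex{1,1} = 0
G(9) = mex{0,0} = 1
G(10) = mex{1,1} = 0
G(11) = mex{0,0} = 1
G(12) = mex{1,1} = 0
G(13) = mex{0,0} = 1
G(14) = mex{1,1} = 0
G(15) = mex{0,0} = 1
G(16) = mex{1,1} = 0
G(17) = mex{0,0} = 1
G(18) = mex{1,1} = 0
G(19) = mex{0,0} = 1
G(20) = mex{1,1} = 0
G(21) = mex{0,0} = 1
G(22) = mex{1,1} = 0
G(23) = mex{0,0} = 1
G(24) = mex{1,1} = 0
G(25) = mex{0,0} = 1
G_B(25) = 1.
Heap C, S = {1, 2, 3, 5}:
G(0) = 0
G(1) = mex{0} = 1
G(2) = mex{1,0} = 2
G(3) = mex{2,1,0} = 3
G(4) = mex{3,2,1} = 0
G(5) = mex{0,3,2,0} = 1
G(6) = mex{1,0,3,1} = 2
G(7) = mex{2,1,0,2} = 3
G(8) = mex{3,2,1,3} = 0
G_C(8) = 0.
Combined Grundy value = 0 ⊕ 1 ⊕ 0 = 1.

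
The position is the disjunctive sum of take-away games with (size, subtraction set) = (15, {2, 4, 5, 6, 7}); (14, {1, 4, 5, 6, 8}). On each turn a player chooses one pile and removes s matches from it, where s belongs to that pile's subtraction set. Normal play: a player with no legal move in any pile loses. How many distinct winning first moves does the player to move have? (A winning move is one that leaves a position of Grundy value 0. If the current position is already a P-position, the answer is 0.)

Pile A, S = {2, 4, 5, 6, 7}:
G(0) = 0
G(1) = mex{} = 0
G(2) = mex{0} = 1
G(3) = mex{0} = 1
G(4) = mex{1,0} = 2
G(5) = mex{1,0,0} = 2
G(6) = mex{2,1,0,0} = 3
G(7) = mex{2,1,1,0,0} = 3
G(8) = mex{3,2,1,1,0} = 4
G(9) = mex{3,2,2,1,1} = 0
G(10) = mex{4,3,2,2,1} = 0
G(11) = mex{0,3,3,2,2} = 1
G(12) = mex{0,4,3,3,2} = 1
G(13) = mex{1,0,4,3,3} = 2
G(14) = mex{1,0,0,4,3} = 2
G(15) = mex{2,1,0,0,4} = 3
G_A(15) = 3.
Pile B, S = {1, 4, 5, 6, 8}:
n :  0  1  2  3  4  5  6  7  8  9 10 11 12 13 14
G :  0  1  0  1  2  3  2  3  4  0  1  0  1  2  3
G_B(14) = 3.
Combined Grundy value = 3 ⊕ 3 = 0.
A winning move leaves total XOR = 0, i.e. changes one component's Grundy value g to g ⊕ X where X is the current total.
Pile A: target g' = 3⊕0 = 3, but every legal move changes the Grundy value (mex property), so 0 moves.
Pile B: target g' = 3⊕0 = 3, but every legal move changes the Grundy value (mex property), so 0 moves.

0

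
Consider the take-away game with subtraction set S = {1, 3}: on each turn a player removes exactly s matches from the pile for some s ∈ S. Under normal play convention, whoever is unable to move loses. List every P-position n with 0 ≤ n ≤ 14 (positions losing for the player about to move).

0, 2, 4, 6, 8, 10, 12, 14

G(0) = 0
G(1) = mex{0} = 1
G(2) = mex{1} = 0
G(3) = mex{0,0} = 1
G(4) = mex{1,1} = 0
G(5) = mex{0,0} = 1
G(6) = mex{1,1} = 0
G(7) = mex{0,0} = 1
G(8) = mex{1,1} = 0
G(9) = mex{0,0} = 1
G(10) = mex{1,1} = 0
G(11) = mex{0,0} = 1
G(12) = mex{1,1} = 0
G(13) = mex{0,0} = 1
G(14) = mex{1,1} = 0
P-positions are exactly the n with G(n) = 0.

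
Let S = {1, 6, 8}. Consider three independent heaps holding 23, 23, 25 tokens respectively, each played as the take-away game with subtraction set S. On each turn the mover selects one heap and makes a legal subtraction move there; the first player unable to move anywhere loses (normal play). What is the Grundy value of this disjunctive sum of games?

All heaps use S = {1, 6, 8}:
G(0) = 0
G(1) = mex{0} = 1
G(2) = mex{1} = 0
G(3) = mex{0} = 1
G(4) = mex{1} = 0
G(5) = mex{0} = 1
G(6) = mex{1,0} = 2
G(7) = mex{2,1} = 0
G(8) = mex{0,0,0} = 1
G(9) = mex{1,1,1} = 0
G(10) = mex{0,0,0} = 1
G(11) = mex{1,1,1} = 0
G(12) = mex{0,2,0} = 1
G(13) = mex{1,0,1} = 2
G(14) = mex{2,1,2} = 0
G(15) = mex{0,0,0} = 1
G(16) = mex{1,1,1} = 0
G(17) = mex{0,0,0} = 1
G(18) = mex{1,1,1} = 0
G(19) = mex{0,2,0} = 1
G(20) = mex{1,0,1} = 2
G(21) = mex{2,1,2} = 0
G(22) = mex{0,0,0} = 1
G(23) = mex{1,1,1} = 0
G(24) = mex{0,0,0} = 1
G(25) = mex{1,1,1} = 0
Heap A: G(23) = 0.
Heap B: G(23) = 0.
Heap C: G(25) = 0.
Combined Grundy value = 0 ⊕ 0 ⊕ 0 = 0.

0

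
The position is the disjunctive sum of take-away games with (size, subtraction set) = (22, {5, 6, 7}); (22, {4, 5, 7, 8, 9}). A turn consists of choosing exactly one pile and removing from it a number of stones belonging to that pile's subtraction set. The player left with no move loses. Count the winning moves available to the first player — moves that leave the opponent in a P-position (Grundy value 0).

Pile A, S = {5, 6, 7}:
G(0) = 0
G(1) = mex{} = 0
G(2) = mex{} = 0
G(3) = mex{} = 0
G(4) = mex{} = 0
G(5) = mex{0} = 1
G(6) = mex{0,0} = 1
G(7) = mex{0,0,0} = 1
G(8) = mex{0,0,0} = 1
G(9) = mex{0,0,0} = 1
G(10) = mex{1,0,0} = 2
G(11) = mex{1,1,0} = 2
G(12) = mex{1,1,1} = 0
G(13) = mex{1,1,1} = 0
G(14) = mex{1,1,1} = 0
G(15) = mex{2,1,1} = 0
G(16) = mex{2,2,1} = 0
G(17) = mex{0,2,2} = 1
G(18) = mex{0,0,2} = 1
G(19) = mex{0,0,0} = 1
G(20) = mex{0,0,0} = 1
G(21) = mex{0,0,0} = 1
G(22) = mex{1,0,0} = 2
G_A(22) = 2.
Pile B, S = {4, 5, 7, 8, 9}:
n :  0  1  2  3  4  5  6  7  8  9 10 11 12 13 14 15 16 17 18 19 20 21 22
G :  0  0  0  0  1  1  1  1  2  2  2  2  3  0  0  0  0  1  1  1  1  2  2
G_B(22) = 2.
Combined Grundy value = 2 ⊕ 2 = 0.
A winning move leaves total XOR = 0, i.e. changes one component's Grundy value g to g ⊕ X where X is the current total.
Pile A: target g' = 2⊕0 = 2, but every legal move changes the Grundy value (mex property), so 0 moves.
Pile B: target g' = 2⊕0 = 2, but every legal move changes the Grundy value (mex property), so 0 moves.

0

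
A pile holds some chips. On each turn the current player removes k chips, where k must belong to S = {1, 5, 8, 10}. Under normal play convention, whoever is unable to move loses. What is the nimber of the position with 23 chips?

n :  0  1  2  3  4  5  6  7  8  9 10 11 12 13 14 15 16 17 18 19 20 21 22 23
G :  0  1  0  1  0  1  0  1  2  3  2  3  2  0  1  0  1  0  1  0  1  2  3  2

2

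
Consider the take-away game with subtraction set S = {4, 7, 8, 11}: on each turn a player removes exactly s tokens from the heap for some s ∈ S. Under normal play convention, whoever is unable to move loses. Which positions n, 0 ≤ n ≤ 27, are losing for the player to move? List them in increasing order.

n :  0  1  2  3  4  5  6  7  8  9 10 11 12 13 14 15 16 17 18 19 20 21 22 23 24 25 26 27
G :  0  0  0  0  1  1  1  1  2  2  2  2  3  3  3  0  0  0  0  1  1  1  1  2  2  2  2  3
P-positions are exactly the n with G(n) = 0.

0, 1, 2, 3, 15, 16, 17, 18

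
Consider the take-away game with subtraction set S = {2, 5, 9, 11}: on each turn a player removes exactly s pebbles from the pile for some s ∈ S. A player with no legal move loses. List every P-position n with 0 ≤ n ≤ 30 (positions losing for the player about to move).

G(0) = 0
G(1) = mex{} = 0
G(2) = mex{0} = 1
G(3) = mex{0} = 1
G(4) = mex{1} = 0
G(5) = mex{1,0} = 2
G(6) = mex{0,0} = 1
G(7) = mex{2,1} = 0
G(8) = mex{1,1} = 0
G(9) = mex{0,0,0} = 1
G(10) = mex{0,2,0} = 1
G(11) = mex{1,1,1,0} = 2
G(12) = mex{1,0,1,0} = 2
G(13) = mex{2,0,0,1} = 3
G(14) = mex{2,1,2,1} = 0
G(15) = mex{3,1,1,0} = 2
G(16) = mex{0,2,0,2} = 1
G(17) = mex{2,2,0,1} = 3
G(18) = mex{1,3,1,0} = 2
G(19) = mex{3,0,1,0} = 2
G(20) = mex{2,2,2,1} = 0
G(21) = mex{2,1,2,1} = 0
G(22) = mex{0,3,3,2} = 1
G(23) = mex{0,2,0,2} = 1
G(24) = mex{1,2,2,3} = 0
G(25) = mex{1,0,1,0} = 2
G(26) = mex{0,0,3,2} = 1
G(27) = mex{2,1,2,1} = 0
G(28) = mex{1,1,2,3} = 0
G(29) = mex{0,0,0,2} = 1
G(30) = mex{0,2,0,2} = 1
P-positions are exactly the n with G(n) = 0.

0, 1, 4, 7, 8, 14, 20, 21, 24, 27, 28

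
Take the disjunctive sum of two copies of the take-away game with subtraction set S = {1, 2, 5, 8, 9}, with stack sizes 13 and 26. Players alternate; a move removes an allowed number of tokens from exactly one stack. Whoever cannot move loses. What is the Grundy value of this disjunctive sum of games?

All stacks use S = {1, 2, 5, 8, 9}:
n :  0  1  2  3  4  5  6  7  8  9 10 11 12 13 14 15 16 17 18 19 20 21 22 23 24 25 26
G :  0  1  2  0  1  2  0  1  2  3  0  1  2  0  1  2  0  1  2  3  0  1  2  0  1  2  0
Stack A: G(13) = 0.
Stack B: G(26) = 0.
Combined Grundy value = 0 ⊕ 0 = 0.

0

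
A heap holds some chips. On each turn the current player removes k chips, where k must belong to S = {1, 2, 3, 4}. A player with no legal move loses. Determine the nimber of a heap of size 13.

G(0) = 0
G(1) = mex{0} = 1
G(2) = mex{1,0} = 2
G(3) = mex{2,1,0} = 3
G(4) = mex{3,2,1,0} = 4
G(5) = mex{4,3,2,1} = 0
G(6) = mex{0,4,3,2} = 1
G(7) = mex{1,0,4,3} = 2
G(8) = mex{2,1,0,4} = 3
G(9) = mex{3,2,1,0} = 4
G(10) = mex{4,3,2,1} = 0
G(11) = mex{0,4,3,2} = 1
G(12) = mex{1,0,4,3} = 2
G(13) = mex{2,1,0,4} = 3

3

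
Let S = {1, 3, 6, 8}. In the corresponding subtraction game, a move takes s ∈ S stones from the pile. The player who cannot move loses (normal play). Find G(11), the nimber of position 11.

0

n :  0  1  2  3  4  5  6  7  8  9 10 11
G :  0  1  0  1  0  1  2  3  2  0  1  0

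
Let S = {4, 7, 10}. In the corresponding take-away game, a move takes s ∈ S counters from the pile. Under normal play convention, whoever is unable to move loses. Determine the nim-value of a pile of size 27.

3

G(0) = 0
G(1) = mex{} = 0
G(2) = mex{} = 0
G(3) = mex{} = 0
G(4) = mex{0} = 1
G(5) = mex{0} = 1
G(6) = mex{0} = 1
G(7) = mex{0,0} = 1
G(8) = mex{1,0} = 2
G(9) = mex{1,0} = 2
G(10) = mex{1,0,0} = 2
G(11) = mex{1,1,0} = 2
G(12) = mex{2,1,0} = 3
G(13) = mex{2,1,0} = 3
G(14) = mex{2,1,1} = 0
G(15) = mex{2,2,1} = 0
G(16) = mex{3,2,1} = 0
G(17) = mex{3,2,1} = 0
G(18) = mex{0,2,2} = 1
G(19) = mex{0,3,2} = 1
G(20) = mex{0,3,2} = 1
G(21) = mex{0,0,2} = 1
G(22) = mex{1,0,3} = 2
G(23) = mex{1,0,3} = 2
G(24) = mex{1,0,0} = 2
G(25) = mex{1,1,0} = 2
G(26) = mex{2,1,0} = 3
G(27) = mex{2,1,0} = 3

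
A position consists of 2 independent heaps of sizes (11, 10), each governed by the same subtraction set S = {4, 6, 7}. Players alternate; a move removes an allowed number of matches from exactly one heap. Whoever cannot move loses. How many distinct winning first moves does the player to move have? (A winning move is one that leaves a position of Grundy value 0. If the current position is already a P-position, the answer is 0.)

All heaps use S = {4, 6, 7}:
n :  0  1  2  3  4  5  6  7  8  9 10 11
G :  0  0  0  0  1  1  1  1  2  2  2  0
Heap A: G(11) = 0.
Heap B: G(10) = 2.
Combined Grundy value = 0 ⊕ 2 = 2.
A winning move leaves total XOR = 0, i.e. changes one component's Grundy value g to g ⊕ X where X is the current total.
Heap A: need g' = 0⊕2 = 2. Options: 11−4→G=1, 11−6→G=1, 11−7→G=1. Hits: 0.
Heap B: need g' = 2⊕2 = 0. Options: 10−4→G=1, 10−6→G=1, 10−7→G=0. Hits: 1.

1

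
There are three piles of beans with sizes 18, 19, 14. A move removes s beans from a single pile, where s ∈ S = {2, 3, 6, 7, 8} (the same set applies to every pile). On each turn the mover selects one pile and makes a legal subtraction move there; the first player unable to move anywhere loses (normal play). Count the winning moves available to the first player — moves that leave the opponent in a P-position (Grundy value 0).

All piles use S = {2, 3, 6, 7, 8}:
n :  0  1  2  3  4  5  6  7  8  9 10 11 12 13 14 15 16 17 18 19
G :  0  0  1  1  2  0  3  1  2  2  0  3  1  2  0  0  1  1  2  0
Pile A: G(18) = 2.
Pile B: G(19) = 0.
Pile C: G(14) = 0.
Combined Grundy value = 2 ⊕ 0 ⊕ 0 = 2.
A winning move leaves total XOR = 0, i.e. changes one component's Grundy value g to g ⊕ X where X is the current total.
Pile A: need g' = 2⊕2 = 0. Options: 18−2→G=1, 18−3→G=0, 18−6→G=1, 18−7→G=3, 18−8→G=0. Hits: 2.
Pile B: need g' = 0⊕2 = 2. Options: 19−2→G=1, 19−3→G=1, 19−6→G=2, 19−7→G=1, 19−8→G=3. Hits: 1.
Pile C: need g' = 0⊕2 = 2. Options: 14−2→G=1, 14−3→G=3, 14−6→G=2, 14−7→G=1, 14−8→G=3. Hits: 1.

4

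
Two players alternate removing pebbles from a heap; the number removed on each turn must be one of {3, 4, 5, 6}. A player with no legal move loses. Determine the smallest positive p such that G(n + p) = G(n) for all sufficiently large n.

G(0) = 0
G(1) = mex{} = 0
G(2) = mex{} = 0
G(3) = mex{0} = 1
G(4) = mex{0,0} = 1
G(5) = mex{0,0,0} = 1
G(6) = mex{1,0,0,0} = 2
G(7) = mex{1,1,0,0} = 2
G(8) = mex{1,1,1,0} = 2
G(9) = mex{2,1,1,1} = 0
G(10) = mex{2,2,1,1} = 0
G(11) = mex{2,2,2,1} = 0
G(12) = mex{0,2,2,2} = 1
G(13) = mex{0,0,2,2} = 1
G(14) = mex{0,0,0,2} = 1
G(15) = mex{1,0,0,0} = 2
G(16) = mex{1,1,0,0} = 2
G(17) = mex{1,1,1,0} = 2
G(18) = mex{2,1,1,1} = 0
G(19) = mex{2,2,1,1} = 0
G(n+9) = G(n) holds for n = 0,…,5 (a full window of length max(S) = 6), so the sequence is purely periodic with period 9.

9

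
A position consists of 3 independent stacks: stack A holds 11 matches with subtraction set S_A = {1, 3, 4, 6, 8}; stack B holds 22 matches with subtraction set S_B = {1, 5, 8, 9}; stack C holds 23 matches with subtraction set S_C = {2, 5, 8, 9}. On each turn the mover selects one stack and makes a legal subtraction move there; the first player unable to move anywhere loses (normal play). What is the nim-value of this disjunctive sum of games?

Stack A, S = {1, 3, 4, 6, 8}:
n :  0  1  2  3  4  5  6  7  8  9 10 11
G :  0  1  0  1  2  3  2  0  1  0  1  2
G_A(11) = 2.
Stack B, S = {1, 5, 8, 9}:
G(0) = 0
G(1) = mex{0} = 1
G(2) = mex{1} = 0
G(3) = mex{0} = 1
G(4) = mex{1} = 0
G(5) = mex{0,0} = 1
G(6) = mex{1,1} = 0
G(7) = mex{0,0} = 1
G(8) = mex{1,1,0} = 2
G(9) = mex{2,0,1,0} = 3
G(10) = mex{3,1,0,1} = 2
G(11) = mex{2,0,1,0} = 3
G(12) = mex{3,1,0,1} = 2
G(13) = mex{2,2,1,0} = 3
G(14) = mex{3,3,0,1} = 2
G(15) = mex{2,2,1,0} = 3
G(16) = mex{3,3,2,1} = 0
G(17) = mex{0,2,3,2} = 1
G(18) = mex{1,3,2,3} = 0
G(19) = mex{0,2,3,2} = 1
G(20) = mex{1,3,2,3} = 0
G(21) = mex{0,0,3,2} = 1
G(22) = mex{1,1,2,3} = 0
G_B(22) = 0.
Stack C, S = {2, 5, 8, 9}:
G(0) = 0
G(1) = mex{} = 0
G(2) = mex{0} = 1
G(3) = mex{0} = 1
G(4) = mex{1} = 0
G(5) = mex{1,0} = 2
G(6) = mex{0,0} = 1
G(7) = mex{2,1} = 0
G(8) = mex{1,1,0} = 2
G(9) = mex{0,0,0,0} = 1
G(10) = mex{2,2,1,0} = 3
G(11) = mex{1,1,1,1} = 0
G(12) = mex{3,0,0,1} = 2
G(13) = mex{0,2,2,0} = 1
G(14) = mex{2,1,1,2} = 0
G(15) = mex{1,3,0,1} = 2
G(16) = mex{0,0,2,0} = 1
G(17) = mex{2,2,1,2} = 0
G(18) = mex{1,1,3,1} = 0
G(19) = mex{0,0,0,3} = 1
G(20) = mex{0,2,2,0} = 1
G(21) = mex{1,1,1,2} = 0
G(22) = mex{1,0,0,1} = 2
G(23) = mex{0,0,2,0} = 1
G_C(23) = 1.
Combined Grundy value = 2 ⊕ 0 ⊕ 1 = 3.

3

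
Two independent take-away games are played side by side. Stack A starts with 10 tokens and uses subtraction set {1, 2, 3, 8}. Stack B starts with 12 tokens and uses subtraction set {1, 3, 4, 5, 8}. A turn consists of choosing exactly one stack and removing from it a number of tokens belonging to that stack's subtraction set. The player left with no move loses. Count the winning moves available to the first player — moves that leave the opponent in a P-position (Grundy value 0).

Stack A, S = {1, 2, 3, 8}:
G(0) = 0
G(1) = mex{0} = 1
G(2) = mex{1,0} = 2
G(3) = mex{2,1,0} = 3
G(4) = mex{3,2,1} = 0
G(5) = mex{0,3,2} = 1
G(6) = mex{1,0,3} = 2
G(7) = mex{2,1,0} = 3
G(8) = mex{3,2,1,0} = 4
G(9) = mex{4,3,2,1} = 0
G(10) = mex{0,4,3,2} = 1
G_A(10) = 1.
Stack B, S = {1, 3, 4, 5, 8}:
n :  0  1  2  3  4  5  6  7  8  9 10 11 12
G :  0  1  0  1  2  3  2  3  4  0  1  0  1
G_B(12) = 1.
Combined Grundy value = 1 ⊕ 1 = 0.
A winning move leaves total XOR = 0, i.e. changes one component's Grundy value g to g ⊕ X where X is the current total.
Stack A: target g' = 1⊕0 = 1, but every legal move changes the Grundy value (mex property), so 0 moves.
Stack B: target g' = 1⊕0 = 1, but every legal move changes the Grundy value (mex property), so 0 moves.

0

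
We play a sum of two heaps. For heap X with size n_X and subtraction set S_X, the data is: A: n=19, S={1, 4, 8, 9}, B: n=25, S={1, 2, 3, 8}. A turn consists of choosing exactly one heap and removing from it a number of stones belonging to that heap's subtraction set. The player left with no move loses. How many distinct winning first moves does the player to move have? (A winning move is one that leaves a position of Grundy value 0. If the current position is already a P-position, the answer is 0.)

Heap A, S = {1, 4, 8, 9}:
G(0) = 0
G(1) = mex{0} = 1
G(2) = mex{1} = 0
G(3) = mex{0} = 1
G(4) = mex{1,0} = 2
G(5) = mex{2,1} = 0
G(6) = mex{0,0} = 1
G(7) = mex{1,1} = 0
G(8) = mex{0,2,0} = 1
G(9) = mex{1,0,1,0} = 2
G(10) = mex{2,1,0,1} = 3
G(11) = mex{3,0,1,0} = 2
G(12) = mex{2,1,2,1} = 0
G(13) = mex{0,2,0,2} = 1
G(14) = mex{1,3,1,0} = 2
G(15) = mex{2,2,0,1} = 3
G(16) = mex{3,0,1,0} = 2
G(17) = mex{2,1,2,1} = 0
G(18) = mex{0,2,3,2} = 1
G(19) = mex{1,3,2,3} = 0
G_A(19) = 0.
Heap B, S = {1, 2, 3, 8}:
n :  0  1  2  3  4  5  6  7  8  9 10 11 12 13 14 15 16 17 18 19 20 21 22 23 24 25
G :  0  1  2  3  0  1  2  3  4  0  1  2  3  0  1  2  3  4  0  1  2  3  0  1  2  3
G_B(25) = 3.
Combined Grundy value = 0 ⊕ 3 = 3.
A winning move leaves total XOR = 0, i.e. changes one component's Grundy value g to g ⊕ X where X is the current total.
Heap A: need g' = 0⊕3 = 3. Options: 19−1→G=1, 19−4→G=3, 19−8→G=2, 19−9→G=3. Hits: 2.
Heap B: need g' = 3⊕3 = 0. Options: 25−1→G=2, 25−2→G=1, 25−3→G=0, 25−8→G=4. Hits: 1.

3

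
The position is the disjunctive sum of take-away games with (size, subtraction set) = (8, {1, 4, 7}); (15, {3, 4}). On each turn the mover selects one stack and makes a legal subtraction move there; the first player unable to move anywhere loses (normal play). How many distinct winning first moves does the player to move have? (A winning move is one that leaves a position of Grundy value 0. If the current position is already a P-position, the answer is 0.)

0

Stack A, S = {1, 4, 7}:
n : 0 1 2 3 4 5 6 7 8
G : 0 1 0 1 2 0 1 2 0
G_A(8) = 0.
Stack B, S = {3, 4}:
n :  0  1  2  3  4  5  6  7  8  9 10 11 12 13 14 15
G :  0  0  0  1  1  1  2  0  0  0  1  1  1  2  0  0
G_B(15) = 0.
Combined Grundy value = 0 ⊕ 0 = 0.
A winning move leaves total XOR = 0, i.e. changes one component's Grundy value g to g ⊕ X where X is the current total.
Stack A: target g' = 0⊕0 = 0, but every legal move changes the Grundy value (mex property), so 0 moves.
Stack B: target g' = 0⊕0 = 0, but every legal move changes the Grundy value (mex property), so 0 moves.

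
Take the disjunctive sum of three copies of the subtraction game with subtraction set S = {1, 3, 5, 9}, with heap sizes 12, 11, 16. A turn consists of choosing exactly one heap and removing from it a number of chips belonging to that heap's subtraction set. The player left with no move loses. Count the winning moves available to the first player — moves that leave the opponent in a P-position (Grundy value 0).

All heaps use S = {1, 3, 5, 9}:
n :  0  1  2  3  4  5  6  7  8  9 10 11 12 13 14 15 16
G :  0  1  0  1  0  1  0  1  0  1  0  1  0  1  0  1  0
Heap A: G(12) = 0.
Heap B: G(11) = 1.
Heap C: G(16) = 0.
Combined Grundy value = 0 ⊕ 1 ⊕ 0 = 1.
A winning move leaves total XOR = 0, i.e. changes one component's Grundy value g to g ⊕ X where X is the current total.
Heap A: need g' = 0⊕1 = 1. Options: 12−1→G=1, 12−3→G=1, 12−5→G=1, 12−9→G=1. Hits: 4.
Heap B: need g' = 1⊕1 = 0. Options: 11−1→G=0, 11−3→G=0, 11−5→G=0, 11−9→G=0. Hits: 4.
Heap C: need g' = 0⊕1 = 1. Options: 16−1→G=1, 16−3→G=1, 16−5→G=1, 16−9→G=1. Hits: 4.

12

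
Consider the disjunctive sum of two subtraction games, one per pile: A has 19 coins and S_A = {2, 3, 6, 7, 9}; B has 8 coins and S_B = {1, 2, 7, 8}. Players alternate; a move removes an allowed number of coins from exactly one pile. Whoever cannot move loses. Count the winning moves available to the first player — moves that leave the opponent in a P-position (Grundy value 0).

2

Pile A, S = {2, 3, 6, 7, 9}:
n :  0  1  2  3  4  5  6  7  8  9 10 11 12 13 14 15 16 17 18 19
G :  0  0  1  1  2  0  3  1  2  2  3  3  4  0  5  1  4  0  0  1
G_A(19) = 1.
Pile B, S = {1, 2, 7, 8}:
n : 0 1 2 3 4 5 6 7 8
G : 0 1 2 0 1 2 0 1 2
G_B(8) = 2.
Combined Grundy value = 1 ⊕ 2 = 3.
A winning move leaves total XOR = 0, i.e. changes one component's Grundy value g to g ⊕ X where X is the current total.
Pile A: need g' = 1⊕3 = 2. Options: 19−2→G=0, 19−3→G=4, 19−6→G=0, 19−7→G=4, 19−9→G=3. Hits: 0.
Pile B: need g' = 2⊕3 = 1. Options: 8−1→G=1, 8−2→G=0, 8−7→G=1, 8−8→G=0. Hits: 2.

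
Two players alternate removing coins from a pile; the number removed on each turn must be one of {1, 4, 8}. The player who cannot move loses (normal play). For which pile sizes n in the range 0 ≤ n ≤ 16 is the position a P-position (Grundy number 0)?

0, 2, 5, 7, 12, 14

G(0) = 0
G(1) = mex{0} = 1
G(2) = mex{1} = 0
G(3) = mex{0} = 1
G(4) = mex{1,0} = 2
G(5) = mex{2,1} = 0
G(6) = mex{0,0} = 1
G(7) = mex{1,1} = 0
G(8) = mex{0,2,0} = 1
G(9) = mex{1,0,1} = 2
G(10) = mex{2,1,0} = 3
G(11) = mex{3,0,1} = 2
G(12) = mex{2,1,2} = 0
G(13) = mex{0,2,0} = 1
G(14) = mex{1,3,1} = 0
G(15) = mex{0,2,0} = 1
G(16) = mex{1,0,1} = 2
P-positions are exactly the n with G(n) = 0.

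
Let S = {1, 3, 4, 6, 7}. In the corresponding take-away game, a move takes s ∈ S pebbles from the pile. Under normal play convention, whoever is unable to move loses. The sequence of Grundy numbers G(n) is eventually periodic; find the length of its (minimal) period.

G(0) = 0
G(1) = mex{0} = 1
G(2) = mex{1} = 0
G(3) = mex{0,0} = 1
G(4) = mex{1,1,0} = 2
G(5) = mex{2,0,1} = 3
G(6) = mex{3,1,0,0} = 2
G(7) = mex{2,2,1,1,0} = 3
G(8) = mex{3,3,2,0,1} = 4
G(9) = mex{4,2,3,1,0} = 5
G(10) = mex{5,3,2,2,1} = 0
G(11) = mex{0,4,3,3,2} = 1
G(12) = mex{1,5,4,2,3} = 0
G(13) = mex{0,0,5,3,2} = 1
G(14) = mex{1,1,0,4,3} = 2
G(15) = mex{2,0,1,5,4} = 3
G(16) = mex{3,1,0,0,5} = 2
G(17) = mex{2,2,1,1,0} = 3
G(18) = mex{3,3,2,0,1} = 4
G(19) = mex{4,2,3,1,0} = 5
G(20) = mex{5,3,2,2,1} = 0
G(21) = mex{0,4,3,3,2} = 1
G(n+10) = G(n) holds for n = 0,…,6 (a full window of length max(S) = 7), so the sequence is purely periodic with period 10.

10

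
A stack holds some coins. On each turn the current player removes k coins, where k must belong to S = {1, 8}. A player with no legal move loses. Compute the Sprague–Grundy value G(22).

0

G(0) = 0
G(1) = mex{0} = 1
G(2) = mex{1} = 0
G(3) = mex{0} = 1
G(4) = mex{1} = 0
G(5) = mex{0} = 1
G(6) = mex{1} = 0
G(7) = mex{0} = 1
G(8) = mex{1,0} = 2
G(9) = mex{2,1} = 0
G(10) = mex{0,0} = 1
G(11) = mex{1,1} = 0
G(12) = mex{0,0} = 1
G(13) = mex{1,1} = 0
G(14) = mex{0,0} = 1
G(15) = mex{1,1} = 0
G(16) = mex{0,2} = 1
G(17) = mex{1,0} = 2
G(18) = mex{2,1} = 0
G(19) = mex{0,0} = 1
G(20) = mex{1,1} = 0
G(21) = mex{0,0} = 1
G(22) = mex{1,1} = 0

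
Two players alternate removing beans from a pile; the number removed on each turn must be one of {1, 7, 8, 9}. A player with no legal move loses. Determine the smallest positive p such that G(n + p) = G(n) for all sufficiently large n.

16

G(0) = 0
G(1) = mex{0} = 1
G(2) = mex{1} = 0
G(3) = mex{0} = 1
G(4) = mex{1} = 0
G(5) = mex{0} = 1
G(6) = mex{1} = 0
G(7) = mex{0,0} = 1
G(8) = mex{1,1,0} = 2
G(9) = mex{2,0,1,0} = 3
G(10) = mex{3,1,0,1} = 2
G(11) = mex{2,0,1,0} = 3
G(12) = mex{3,1,0,1} = 2
G(13) = mex{2,0,1,0} = 3
G(14) = mex{3,1,0,1} = 2
G(15) = mex{2,2,1,0} = 3
G(16) = mex{3,3,2,1} = 0
G(17) = mex{0,2,3,2} = 1
G(18) = mex{1,3,2,3} = 0
G(19) = mex{0,2,3,2} = 1
G(20) = mex{1,3,2,3} = 0
G(21) = mex{0,2,3,2} = 1
G(22) = mex{1,3,2,3} = 0
G(23) = mex{0,0,3,2} = 1
G(24) = mex{1,1,0,3} = 2
G(25) = mex{2,0,1,0} = 3
G(26) = mex{3,1,0,1} = 2
G(27) = mex{2,0,1,0} = 3
G(28) = mex{3,1,0,1} = 2
G(29) = mex{2,0,1,0} = 3
G(30) = mex{3,1,0,1} = 2
G(31) = mex{2,2,1,0} = 3
G(32) = mex{3,3,2,1} = 0
G(33) = mex{0,2,3,2} = 1
G(n+16) = G(n) holds for n = 0,…,8 (a full window of length max(S) = 9), so the sequence is purely periodic with period 16.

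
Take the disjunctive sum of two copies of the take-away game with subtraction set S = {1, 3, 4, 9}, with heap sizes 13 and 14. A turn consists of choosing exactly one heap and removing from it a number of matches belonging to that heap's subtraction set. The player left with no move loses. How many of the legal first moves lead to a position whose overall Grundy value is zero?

2

All heaps use S = {1, 3, 4, 9}:
G(0) = 0
G(1) = mex{0} = 1
G(2) = mex{1} = 0
G(3) = mex{0,0} = 1
G(4) = mex{1,1,0} = 2
G(5) = mex{2,0,1} = 3
G(6) = mex{3,1,0} = 2
G(7) = mex{2,2,1} = 0
G(8) = mex{0,3,2} = 1
G(9) = mex{1,2,3,0} = 4
G(10) = mex{4,0,2,1} = 3
G(11) = mex{3,1,0,0} = 2
G(12) = mex{2,4,1,1} = 0
G(13) = mex{0,3,4,2} = 1
G(14) = mex{1,2,3,3} = 0
Heap A: G(13) = 1.
Heap B: G(14) = 0.
Combined Grundy value = 1 ⊕ 0 = 1.
A winning move leaves total XOR = 0, i.e. changes one component's Grundy value g to g ⊕ X where X is the current total.
Heap A: need g' = 1⊕1 = 0. Options: 13−1→G=0, 13−3→G=3, 13−4→G=4, 13−9→G=2. Hits: 1.
Heap B: need g' = 0⊕1 = 1. Options: 14−1→G=1, 14−3→G=2, 14−4→G=3, 14−9→G=3. Hits: 1.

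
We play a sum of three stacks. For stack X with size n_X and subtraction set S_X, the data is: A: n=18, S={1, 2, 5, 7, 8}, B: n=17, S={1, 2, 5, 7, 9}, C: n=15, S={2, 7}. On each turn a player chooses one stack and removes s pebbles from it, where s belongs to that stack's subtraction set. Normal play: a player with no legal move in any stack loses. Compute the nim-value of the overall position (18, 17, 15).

Stack A, S = {1, 2, 5, 7, 8}:
n :  0  1  2  3  4  5  6  7  8  9 10 11 12 13 14 15 16 17 18
G :  0  1  2  0  1  2  0  1  2  0  1  2  0  1  2  0  1  2  0
G_A(18) = 0.
Stack B, S = {1, 2, 5, 7, 9}:
G(0) = 0
G(1) = mex{0} = 1
G(2) = mex{1,0} = 2
G(3) = mex{2,1} = 0
G(4) = mex{0,2} = 1
G(5) = mex{1,0,0} = 2
G(6) = mex{2,1,1} = 0
G(7) = mex{0,2,2,0} = 1
G(8) = mex{1,0,0,1} = 2
G(9) = mex{2,1,1,2,0} = 3
G(10) = mex{3,2,2,0,1} = 4
G(11) = mex{4,3,0,1,2} = 5
G(12) = mex{5,4,1,2,0} = 3
G(13) = mex{3,5,2,0,1} = 4
G(14) = mex{4,3,3,1,2} = 0
G(15) = mex{0,4,4,2,0} = 1
G(16) = mex{1,0,5,3,1} = 2
G(17) = mex{2,1,3,4,2} = 0
G_B(17) = 0.
Stack C, S = {2, 7}:
n :  0  1  2  3  4  5  6  7  8  9 10 11 12 13 14 15
G :  0  0  1  1  0  0  1  1  2  0  0  1  1  0  0  1
G_C(15) = 1.
Combined Grundy value = 0 ⊕ 0 ⊕ 1 = 1.

1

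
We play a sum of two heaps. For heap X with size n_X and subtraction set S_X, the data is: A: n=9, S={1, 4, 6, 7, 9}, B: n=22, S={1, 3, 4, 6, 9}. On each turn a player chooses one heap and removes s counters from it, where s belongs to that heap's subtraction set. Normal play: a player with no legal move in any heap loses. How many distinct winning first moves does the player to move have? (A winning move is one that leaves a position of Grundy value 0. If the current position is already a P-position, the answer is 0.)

Heap A, S = {1, 4, 6, 7, 9}:
n : 0 1 2 3 4 5 6 7 8 9
G : 0 1 0 1 2 0 1 2 3 2
G_A(9) = 2.
Heap B, S = {1, 3, 4, 6, 9}:
n :  0  1  2  3  4  5  6  7  8  9 10 11 12 13 14 15 16 17 18 19 20 21 22
G :  0  1  0  1  2  3  2  0  1  4  3  2  0  1  0  1  2  3  2  0  1  4  3
G_B(22) = 3.
Combined Grundy value = 2 ⊕ 3 = 1.
A winning move leaves total XOR = 0, i.e. changes one component's Grundy value g to g ⊕ X where X is the current total.
Heap A: need g' = 2⊕1 = 3. Options: 9−1→G=3, 9−4→G=0, 9−6→G=1, 9−7→G=0, 9−9→G=0. Hits: 1.
Heap B: need g' = 3⊕1 = 2. Options: 22−1→G=4, 22−3→G=0, 22−4→G=2, 22−6→G=2, 22−9→G=1. Hits: 2.

3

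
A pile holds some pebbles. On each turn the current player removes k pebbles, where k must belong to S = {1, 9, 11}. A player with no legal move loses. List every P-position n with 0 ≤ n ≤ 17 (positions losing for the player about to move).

G(0) = 0
G(1) = mex{0} = 1
G(2) = mex{1} = 0
G(3) = mex{0} = 1
G(4) = mex{1} = 0
G(5) = mex{0} = 1
G(6) = mex{1} = 0
G(7) = mex{0} = 1
G(8) = mex{1} = 0
G(9) = mex{0,0} = 1
G(10) = mex{1,1} = 0
G(11) = mex{0,0,0} = 1
G(12) = mex{1,1,1} = 0
G(13) = mex{0,0,0} = 1
G(14) = mex{1,1,1} = 0
G(15) = mex{0,0,0} = 1
G(16) = mex{1,1,1} = 0
G(17) = mex{0,0,0} = 1
P-positions are exactly the n with G(n) = 0.

0, 2, 4, 6, 8, 10, 12, 14, 16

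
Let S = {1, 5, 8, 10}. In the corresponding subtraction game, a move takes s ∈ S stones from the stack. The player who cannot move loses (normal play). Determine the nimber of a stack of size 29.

1

G(0) = 0
G(1) = mex{0} = 1
G(2) = mex{1} = 0
G(3) = mex{0} = 1
G(4) = mex{1} = 0
G(5) = mex{0,0} = 1
G(6) = mex{1,1} = 0
G(7) = mex{0,0} = 1
G(8) = mex{1,1,0} = 2
G(9) = mex{2,0,1} = 3
G(10) = mex{3,1,0,0} = 2
G(11) = mex{2,0,1,1} = 3
G(12) = mex{3,1,0,0} = 2
G(13) = mex{2,2,1,1} = 0
G(14) = mex{0,3,0,0} = 1
G(15) = mex{1,2,1,1} = 0
G(16) = mex{0,3,2,0} = 1
G(17) = mex{1,2,3,1} = 0
G(18) = mex{0,0,2,2} = 1
G(19) = mex{1,1,3,3} = 0
G(20) = mex{0,0,2,2} = 1
G(21) = mex{1,1,0,3} = 2
G(22) = mex{2,0,1,2} = 3
G(23) = mex{3,1,0,0} = 2
G(24) = mex{2,0,1,1} = 3
G(25) = mex{3,1,0,0} = 2
G(26) = mex{2,2,1,1} = 0
G(27) = mex{0,3,0,0} = 1
G(28) = mex{1,2,1,1} = 0
G(29) = mex{0,3,2,0} = 1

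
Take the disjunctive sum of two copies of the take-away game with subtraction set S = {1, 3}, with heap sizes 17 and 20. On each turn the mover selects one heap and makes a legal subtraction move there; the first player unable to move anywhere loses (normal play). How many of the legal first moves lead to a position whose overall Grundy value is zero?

All heaps use S = {1, 3}:
n :  0  1  2  3  4  5  6  7  8  9 10 11 12 13 14 15 16 17 18 19 20
G :  0  1  0  1  0  1  0  1  0  1  0  1  0  1  0  1  0  1  0  1  0
Heap A: G(17) = 1.
Heap B: G(20) = 0.
Combined Grundy value = 1 ⊕ 0 = 1.
A winning move leaves total XOR = 0, i.e. changes one component's Grundy value g to g ⊕ X where X is the current total.
Heap A: need g' = 1⊕1 = 0. Options: 17−1→G=0, 17−3→G=0. Hits: 2.
Heap B: need g' = 0⊕1 = 1. Options: 20−1→G=1, 20−3→G=1. Hits: 2.

4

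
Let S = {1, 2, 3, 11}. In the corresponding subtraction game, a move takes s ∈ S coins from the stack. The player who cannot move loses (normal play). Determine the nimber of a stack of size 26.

2

n :  0  1  2  3  4  5  6  7  8  9 10 11 12 13 14 15 16 17 18 19 20 21 22 23 24 25 26
G :  0  1  2  3  0  1  2  3  0  1  2  3  0  1  2  3  0  1  2  3  0  1  2  3  0  1  2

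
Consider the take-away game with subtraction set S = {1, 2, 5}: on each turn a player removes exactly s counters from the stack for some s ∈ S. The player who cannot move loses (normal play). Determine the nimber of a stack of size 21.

G(0) = 0
G(1) = mex{0} = 1
G(2) = mex{1,0} = 2
G(3) = mex{2,1} = 0
G(4) = mex{0,2} = 1
G(5) = mex{1,0,0} = 2
G(6) = mex{2,1,1} = 0
G(7) = mex{0,2,2} = 1
G(8) = mex{1,0,0} = 2
G(9) = mex{2,1,1} = 0
G(10) = mex{0,2,2} = 1
G(11) = mex{1,0,0} = 2
G(12) = mex{2,1,1} = 0
G(13) = mex{0,2,2} = 1
G(14) = mex{1,0,0} = 2
G(15) = mex{2,1,1} = 0
G(16) = mex{0,2,2} = 1
G(17) = mex{1,0,0} = 2
G(18) = mex{2,1,1} = 0
G(19) = mex{0,2,2} = 1
G(20) = mex{1,0,0} = 2
G(21) = mex{2,1,1} = 0

0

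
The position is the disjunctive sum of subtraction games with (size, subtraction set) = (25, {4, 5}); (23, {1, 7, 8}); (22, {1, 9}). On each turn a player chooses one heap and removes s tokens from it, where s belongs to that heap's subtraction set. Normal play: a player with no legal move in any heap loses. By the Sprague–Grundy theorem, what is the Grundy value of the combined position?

3

Heap A, S = {4, 5}:
n :  0  1  2  3  4  5  6  7  8  9 10 11 12 13 14 15 16 17 18 19 20 21 22 23 24 25
G :  0  0  0  0  1  1  1  1  2  0  0  0  0  1  1  1  1  2  0  0  0  0  1  1  1  1
G_A(25) = 1.
Heap B, S = {1, 7, 8}:
n :  0  1  2  3  4  5  6  7  8  9 10 11 12 13 14 15 16 17 18 19 20 21 22 23
G :  0  1  0  1  0  1  0  1  2  3  2  3  2  3  2  0  1  0  1  0  1  0  1  2
G_B(23) = 2.
Heap C, S = {1, 9}:
G(0) = 0
G(1) = mex{0} = 1
G(2) = mex{1} = 0
G(3) = mex{0} = 1
G(4) = mex{1} = 0
G(5) = mex{0} = 1
G(6) = mex{1} = 0
G(7) = mex{0} = 1
G(8) = mex{1} = 0
G(9) = mex{0,0} = 1
G(10) = mex{1,1} = 0
G(11) = mex{0,0} = 1
G(12) = mex{1,1} = 0
G(13) = mex{0,0} = 1
G(14) = mex{1,1} = 0
G(15) = mex{0,0} = 1
G(16) = mex{1,1} = 0
G(17) = mex{0,0} = 1
G(18) = mex{1,1} = 0
G(19) = mex{0,0} = 1
G(20) = mex{1,1} = 0
G(21) = mex{0,0} = 1
G(22) = mex{1,1} = 0
G_C(22) = 0.
Combined Grundy value = 1 ⊕ 2 ⊕ 0 = 3.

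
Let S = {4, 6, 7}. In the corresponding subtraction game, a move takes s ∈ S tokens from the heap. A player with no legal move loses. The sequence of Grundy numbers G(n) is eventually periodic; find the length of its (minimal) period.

G(0) = 0
G(1) = mex{} = 0
G(2) = mex{} = 0
G(3) = mex{} = 0
G(4) = mex{0} = 1
G(5) = mex{0} = 1
G(6) = mex{0,0} = 1
G(7) = mex{0,0,0} = 1
G(8) = mex{1,0,0} = 2
G(9) = mex{1,0,0} = 2
G(10) = mex{1,1,0} = 2
G(11) = mex{1,1,1} = 0
G(12) = mex{2,1,1} = 0
G(13) = mex{2,1,1} = 0
G(14) = mex{2,2,1} = 0
G(15) = mex{0,2,2} = 1
G(16) = mex{0,2,2} = 1
G(17) = mex{0,0,2} = 1
G(18) = mex{0,0,0} = 1
G(19) = mex{1,0,0} = 2
G(20) = mex{1,0,0} = 2
G(21) = mex{1,1,0} = 2
G(22) = mex{1,1,1} = 0
G(23) = mex{2,1,1} = 0
G(n+11) = G(n) holds for n = 0,…,6 (a full window of length max(S) = 7), so the sequence is purely periodic with period 11.

11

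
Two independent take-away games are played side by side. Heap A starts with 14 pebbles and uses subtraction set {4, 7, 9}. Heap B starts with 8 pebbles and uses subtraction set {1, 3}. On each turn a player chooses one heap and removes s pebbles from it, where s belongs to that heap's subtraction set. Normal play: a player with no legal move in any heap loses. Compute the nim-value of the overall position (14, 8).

Heap A, S = {4, 7, 9}:
G(0) = 0
G(1) = mex{} = 0
G(2) = mex{} = 0
G(3) = mex{} = 0
G(4) = mex{0} = 1
G(5) = mex{0} = 1
G(6) = mex{0} = 1
G(7) = mex{0,0} = 1
G(8) = mex{1,0} = 2
G(9) = mex{1,0,0} = 2
G(10) = mex{1,0,0} = 2
G(11) = mex{1,1,0} = 2
G(12) = mex{2,1,0} = 3
G(13) = mex{2,1,1} = 0
G(14) = mex{2,1,1} = 0
G_A(14) = 0.
Heap B, S = {1, 3}:
n : 0 1 2 3 4 5 6 7 8
G : 0 1 0 1 0 1 0 1 0
G_B(8) = 0.
Combined Grundy value = 0 ⊕ 0 = 0.

0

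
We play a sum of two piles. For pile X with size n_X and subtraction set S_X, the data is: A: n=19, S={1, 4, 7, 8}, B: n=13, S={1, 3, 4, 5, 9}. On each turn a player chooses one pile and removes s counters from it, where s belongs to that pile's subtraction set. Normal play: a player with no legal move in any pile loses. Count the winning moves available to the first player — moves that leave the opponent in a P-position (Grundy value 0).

0

Pile A, S = {1, 4, 7, 8}:
n :  0  1  2  3  4  5  6  7  8  9 10 11 12 13 14 15 16 17 18 19
G :  0  1  0  1  2  0  1  2  3  2  3  0  1  3  0  1  0  1  2  3
G_A(19) = 3.
Pile B, S = {1, 3, 4, 5, 9}:
G(0) = 0
G(1) = mex{0} = 1
G(2) = mex{1} = 0
G(3) = mex{0,0} = 1
G(4) = mex{1,1,0} = 2
G(5) = mex{2,0,1,0} = 3
G(6) = mex{3,1,0,1} = 2
G(7) = mex{2,2,1,0} = 3
G(8) = mex{3,3,2,1} = 0
G(9) = mex{0,2,3,2,0} = 1
G(10) = mex{1,3,2,3,1} = 0
G(11) = mex{0,0,3,2,0} = 1
G(12) = mex{1,1,0,3,1} = 2
G(13) = mex{2,0,1,0,2} = 3
G_B(13) = 3.
Combined Grundy value = 3 ⊕ 3 = 0.
A winning move leaves total XOR = 0, i.e. changes one component's Grundy value g to g ⊕ X where X is the current total.
Pile A: target g' = 3⊕0 = 3, but every legal move changes the Grundy value (mex property), so 0 moves.
Pile B: target g' = 3⊕0 = 3, but every legal move changes the Grundy value (mex property), so 0 moves.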